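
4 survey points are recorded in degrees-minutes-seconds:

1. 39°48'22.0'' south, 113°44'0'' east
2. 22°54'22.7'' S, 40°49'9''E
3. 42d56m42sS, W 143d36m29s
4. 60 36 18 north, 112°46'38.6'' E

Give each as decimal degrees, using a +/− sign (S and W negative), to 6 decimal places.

Point 1:
  Lat: 39° + 48/60 + 22/3600 = 39 + 0.800000 + 0.006111 = 39.8061111
  hemisphere S, so the sign is −
  λ: 44′ + 0″ = 44.00000′; 113 + 44.00000/60 = 113.7333333
  E ⇒ keep positive
Point 2:
  Latitude: 22 + 54/60 + 22.7/3600 = 22.9063056
  S ⇒ negate
  Lon: 40 + 49/60 + 9/3600 = 40.8191667
  E → positive
Point 3:
  Latitude: 56′ + 42″ = 56.70000′; 42 + 56.70000/60 = 42.9450000
  S → negative
  λ: 36′ + 29″ = 36.48333′; 143 + 36.48333/60 = 143.6080556
  W ⇒ negate
Point 4:
  Latitude: 36′ + 18″ = 36.30000′; 60 + 36.30000/60 = 60.6050000
  N → positive
  Longitude: 46′ + 38.6″ = 46.64333′; 112 + 46.64333/60 = 112.7773889
  E → positive

1. -39.806111, 113.733333
2. -22.906306, 40.819167
3. -42.945000, -143.608056
4. 60.605000, 112.777389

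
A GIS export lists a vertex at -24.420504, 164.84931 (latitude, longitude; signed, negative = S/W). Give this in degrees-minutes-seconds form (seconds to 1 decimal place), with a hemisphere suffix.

Latitude is negative → S; |value| = 24.420504
φ: 0.420504 × 60 = 25.23024′ → 25′, remainder × 60 = 13.814″
Lon: whole degrees 164; 50.95860′ → 50′ and 57.516″

24°25′13.8″ S, 164°50′57.5″ E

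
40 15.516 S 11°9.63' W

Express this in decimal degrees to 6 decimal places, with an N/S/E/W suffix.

Lat: 15.516′ = 0.258600°; total 40.2586000
Lon: 9.63′ = 0.160500°; total 11.1605000

40.258600° S, 11.160500° W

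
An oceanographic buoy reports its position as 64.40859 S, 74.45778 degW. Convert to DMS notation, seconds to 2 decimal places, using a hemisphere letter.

64°24′30.92″ S, 74°27′28.01″ W

Lat: 0.408590° → 24.51540′; 0.51540 × 60 = 30.9240″
λ: whole degrees 74; 27.46680′ → 27′ and 28.0080″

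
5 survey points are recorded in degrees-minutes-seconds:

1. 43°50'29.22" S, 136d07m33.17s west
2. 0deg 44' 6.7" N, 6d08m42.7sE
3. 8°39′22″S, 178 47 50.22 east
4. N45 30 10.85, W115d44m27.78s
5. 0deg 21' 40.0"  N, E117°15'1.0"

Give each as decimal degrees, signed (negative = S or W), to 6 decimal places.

Point 1:
  φ: 43° + 50/60 + 29.22/3600 = 43 + 0.833333 + 0.008117 = 43.8414500
  S ⇒ negate
  Longitude: 136° + 7/60 + 33.17/3600 = 136 + 0.116667 + 0.009214 = 136.1258806
  W ⇒ negate
Point 2:
  Latitude: 0 + 44/60 + 6.7/3600 = 0.7351944
  N ⇒ keep positive
  Lon: 8′ + 42.7″ = 8.71167′; 6 + 8.71167/60 = 6.1451944
  E → positive
Point 3:
  Lat: 39′ + 22″ = 39.36667′; 8 + 39.36667/60 = 8.6561111
  S → negative
  Lon: 178° + 47/60 + 50.22/3600 = 178 + 0.783333 + 0.013950 = 178.7972833
  E → positive
Point 4:
  φ: 45 + 30/60 + 10.85/3600 = 45.5030139
  N ⇒ keep positive
  λ: 44′ + 27.78″ = 44.46300′; 115 + 44.46300/60 = 115.7410500
  W ⇒ negate
Point 5:
  φ: 0 + 21/60 + 40/3600 = 0.3611111
  N ⇒ keep positive
  Longitude: 15′ + 1″ = 15.01667′; 117 + 15.01667/60 = 117.2502778
  E ⇒ keep positive

1. -43.841450, -136.125881
2. 0.735194, 6.145194
3. -8.656111, 178.797283
4. 45.503014, -115.741050
5. 0.361111, 117.250278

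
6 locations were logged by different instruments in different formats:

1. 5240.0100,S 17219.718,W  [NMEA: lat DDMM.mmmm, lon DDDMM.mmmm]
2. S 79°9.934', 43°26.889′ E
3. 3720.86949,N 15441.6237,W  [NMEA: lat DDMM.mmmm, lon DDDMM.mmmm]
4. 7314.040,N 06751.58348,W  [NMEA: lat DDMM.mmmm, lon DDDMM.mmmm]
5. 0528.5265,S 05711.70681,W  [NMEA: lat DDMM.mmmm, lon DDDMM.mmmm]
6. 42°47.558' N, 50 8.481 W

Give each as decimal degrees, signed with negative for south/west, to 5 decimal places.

1. -52.66683, -172.32863
2. -79.16557, 43.44815
3. 37.34782, -154.69373
4. 73.23400, -67.85972
5. -5.47544, -57.19511
6. 42.79263, -50.14135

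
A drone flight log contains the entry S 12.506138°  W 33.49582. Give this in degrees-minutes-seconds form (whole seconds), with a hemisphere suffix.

12°30′22″ S, 33°29′45″ W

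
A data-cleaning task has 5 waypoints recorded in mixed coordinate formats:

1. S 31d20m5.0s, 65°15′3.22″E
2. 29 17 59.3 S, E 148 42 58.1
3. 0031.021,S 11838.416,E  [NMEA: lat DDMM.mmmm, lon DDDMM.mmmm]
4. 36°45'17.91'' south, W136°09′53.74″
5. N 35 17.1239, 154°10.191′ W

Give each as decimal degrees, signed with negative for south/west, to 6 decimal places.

Point 1:
  Lat: 31° + 20/60 + 5/3600 = 31 + 0.333333 + 0.001389 = 31.3347222
  S → negative
  Lon: 65 + 15/60 + 3.22/3600 = 65.2508944
  E → positive
Point 2:
  φ: 17′ + 59.3″ = 17.98833′; 29 + 17.98833/60 = 29.2998056
  hemisphere S, so the sign is −
  Longitude: 148° + 42/60 + 58.1/3600 = 148 + 0.700000 + 0.016139 = 148.7161389
  E ⇒ keep positive
Point 3:
  Latitude: degrees = first 2 digits = 0, minutes = 31.021; 0 + 31.021/60 = 0.5170167
  S → negative
  Lon: degrees = first 3 digits = 118, minutes = 38.416; 118 + 38.416/60 = 118.6402667
  E → positive
Point 4:
  Latitude: 36° + 45/60 + 17.91/3600 = 36 + 0.750000 + 0.004975 = 36.7549750
  S ⇒ negate
  Longitude: 9′ + 53.74″ = 9.89567′; 136 + 9.89567/60 = 136.1649278
  hemisphere W, so the sign is −
Point 5:
  Latitude: 17.1239′ = 0.285398°; total 35.2853983
  N → positive
  Lon: 154 + 10.191/60 = 154.1698500
  hemisphere W, so the sign is −

1. -31.334722, 65.250894
2. -29.299806, 148.716139
3. -0.517017, 118.640267
4. -36.754975, -136.164928
5. 35.285398, -154.169850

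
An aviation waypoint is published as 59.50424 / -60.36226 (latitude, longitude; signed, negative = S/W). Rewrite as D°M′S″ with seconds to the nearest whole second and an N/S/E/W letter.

59°30′15″ N, 60°21′44″ W

φ: 0.504240 × 60 = 30.25440′ → 30′, remainder × 60 = 15.26″
Longitude is negative → W; |value| = 60.362260
Lon: 0.362260° → 21.73560′; 0.73560 × 60 = 44.14″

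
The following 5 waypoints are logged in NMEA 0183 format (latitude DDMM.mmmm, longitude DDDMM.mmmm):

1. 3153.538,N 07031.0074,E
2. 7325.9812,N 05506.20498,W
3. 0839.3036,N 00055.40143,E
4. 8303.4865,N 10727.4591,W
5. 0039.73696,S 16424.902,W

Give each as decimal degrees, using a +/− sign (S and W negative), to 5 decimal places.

1. 31.89230, 70.51679
2. 73.43302, -55.10342
3. 8.65506, 0.92336
4. 83.05811, -107.45765
5. -0.66228, -164.41503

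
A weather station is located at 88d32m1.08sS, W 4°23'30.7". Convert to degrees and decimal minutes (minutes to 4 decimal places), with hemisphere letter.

88° 32.0180′ S, 4° 23.5117′ W

Lat: seconds/60 = 0.01800; minutes = 32 + 0.01800 = 32.018000
λ: 23 + 30.7/60 = 23.511667′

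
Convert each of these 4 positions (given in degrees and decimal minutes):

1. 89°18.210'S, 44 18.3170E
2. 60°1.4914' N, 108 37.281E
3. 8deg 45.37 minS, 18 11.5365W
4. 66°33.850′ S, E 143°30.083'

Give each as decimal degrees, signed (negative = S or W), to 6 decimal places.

1. -89.303500, 44.305283
2. 60.024857, 108.621350
3. -8.756167, -18.192275
4. -66.564167, 143.501383

Point 1:
  Latitude: 18.21′ = 0.303500°; total 89.3035000
  S ⇒ negate
  Lon: 18.317′ = 0.305283°; total 44.3052833
  E ⇒ keep positive
Point 2:
  φ: 1.4914′ = 0.024857°; total 60.0248567
  N ⇒ keep positive
  Longitude: 108 + 37.281/60 = 108.6213500
  E → positive
Point 3:
  Lat: 8 + 45.37/60 = 8.7561667
  hemisphere S, so the sign is −
  Longitude: 18 + 11.5365/60 = 18.1922750
  hemisphere W, so the sign is −
Point 4:
  φ: 33.85′ = 0.564167°; total 66.5641667
  hemisphere S, so the sign is −
  Longitude: 143 + 30.083/60 = 143.5013833
  E → positive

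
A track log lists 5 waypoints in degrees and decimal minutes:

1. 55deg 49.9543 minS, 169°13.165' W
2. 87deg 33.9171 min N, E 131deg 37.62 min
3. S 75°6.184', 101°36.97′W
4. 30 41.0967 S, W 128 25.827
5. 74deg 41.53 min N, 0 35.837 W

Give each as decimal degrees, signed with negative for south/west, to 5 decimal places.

Point 1:
  φ: 55 + 49.9543/60 = 55.832572
  hemisphere S, so the sign is −
  Longitude: 13.165′ = 0.219417°; total 169.219417
  hemisphere W, so the sign is −
Point 2:
  Latitude: 33.9171′ = 0.565285°; total 87.565285
  N ⇒ keep positive
  λ: 37.62′ = 0.627000°; total 131.627000
  E ⇒ keep positive
Point 3:
  φ: 6.184′ = 0.103067°; total 75.103067
  hemisphere S, so the sign is −
  Lon: 101 + 36.97/60 = 101.616167
  W ⇒ negate
Point 4:
  φ: 41.0967′ = 0.684945°; total 30.684945
  S → negative
  λ: 128 + 25.827/60 = 128.430450
  W → negative
Point 5:
  Lat: 41.53′ = 0.692167°; total 74.692167
  N → positive
  λ: 35.837′ = 0.597283°; total 0.597283
  hemisphere W, so the sign is −

1. -55.83257, -169.21942
2. 87.56529, 131.62700
3. -75.10307, -101.61617
4. -30.68495, -128.43045
5. 74.69217, -0.59728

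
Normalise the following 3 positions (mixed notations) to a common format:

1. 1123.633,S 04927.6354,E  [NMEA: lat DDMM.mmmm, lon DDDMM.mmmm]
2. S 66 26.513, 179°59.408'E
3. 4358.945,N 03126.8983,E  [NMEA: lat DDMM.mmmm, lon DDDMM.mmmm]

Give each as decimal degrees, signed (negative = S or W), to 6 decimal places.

1. -11.393883, 49.460590
2. -66.441883, 179.990133
3. 43.982417, 31.448305

Point 1:
  φ: split at 2 digits → 11° and 23.633′; 11 + 23.633/60 = 11.3938833
  S → negative
  λ: degrees = first 3 digits = 49, minutes = 27.6354; 49 + 27.6354/60 = 49.4605900
  E → positive
Point 2:
  Latitude: 26.513′ = 0.441883°; total 66.4418833
  S → negative
  Lon: 179 + 59.408/60 = 179.9901333
  E → positive
Point 3:
  Latitude: split at 2 digits → 43° and 58.945′; 43 + 58.945/60 = 43.9824167
  N → positive
  Lon: degrees = first 3 digits = 31, minutes = 26.8983; 31 + 26.8983/60 = 31.4483050
  E → positive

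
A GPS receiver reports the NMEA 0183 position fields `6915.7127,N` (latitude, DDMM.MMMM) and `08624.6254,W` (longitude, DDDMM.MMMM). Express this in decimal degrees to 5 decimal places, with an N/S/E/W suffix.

69.26188° N, 86.41042° W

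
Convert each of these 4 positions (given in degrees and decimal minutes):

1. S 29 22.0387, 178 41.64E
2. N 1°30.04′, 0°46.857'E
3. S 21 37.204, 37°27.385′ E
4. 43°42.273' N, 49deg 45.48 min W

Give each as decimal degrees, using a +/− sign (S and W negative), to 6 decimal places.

Point 1:
  Latitude: 22.0387′ = 0.367312°; total 29.3673117
  hemisphere S, so the sign is −
  Lon: 178 + 41.64/60 = 178.6940000
  E → positive
Point 2:
  φ: 1 + 30.04/60 = 1.5006667
  N → positive
  λ: 0 + 46.857/60 = 0.7809500
  E ⇒ keep positive
Point 3:
  Lat: 37.204′ = 0.620067°; total 21.6200667
  S → negative
  Longitude: 27.385′ = 0.456417°; total 37.4564167
  E → positive
Point 4:
  Lat: 42.273′ = 0.704550°; total 43.7045500
  N ⇒ keep positive
  λ: 49 + 45.48/60 = 49.7580000
  W ⇒ negate

1. -29.367312, 178.694000
2. 1.500667, 0.780950
3. -21.620067, 37.456417
4. 43.704550, -49.758000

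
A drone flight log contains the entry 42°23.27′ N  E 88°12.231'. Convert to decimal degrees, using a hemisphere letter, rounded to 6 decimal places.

42.387833° N, 88.203850° E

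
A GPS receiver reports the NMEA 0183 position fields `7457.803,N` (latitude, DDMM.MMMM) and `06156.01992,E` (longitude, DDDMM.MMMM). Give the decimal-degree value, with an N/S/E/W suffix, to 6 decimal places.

74.963383° N, 61.933665° E

Lat: degrees = first 2 digits = 74, minutes = 57.803; 74 + 57.803/60 = 74.9633833
Longitude: degrees = first 3 digits = 61, minutes = 56.01992; 61 + 56.01992/60 = 61.9336653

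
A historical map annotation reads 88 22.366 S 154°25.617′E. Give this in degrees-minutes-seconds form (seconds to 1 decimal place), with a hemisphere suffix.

Lat: fractional minutes 0.36600 × 60 = 21.960″
Longitude: fractional minutes 0.61700 × 60 = 37.020″

88°22′22.0″ S, 154°25′37.0″ E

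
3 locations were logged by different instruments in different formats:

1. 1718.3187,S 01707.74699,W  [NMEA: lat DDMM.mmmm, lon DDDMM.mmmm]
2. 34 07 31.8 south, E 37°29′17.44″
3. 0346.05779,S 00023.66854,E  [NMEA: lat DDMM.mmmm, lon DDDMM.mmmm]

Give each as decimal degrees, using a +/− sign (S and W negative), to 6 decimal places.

Point 1:
  φ: split at 2 digits → 17° and 18.3187′; 17 + 18.3187/60 = 17.3053117
  S → negative
  λ: degrees = first 3 digits = 17, minutes = 7.74699; 17 + 7.74699/60 = 17.1291165
  W → negative
Point 2:
  φ: 34° + 7/60 + 31.8/3600 = 34 + 0.116667 + 0.008833 = 34.1255000
  hemisphere S, so the sign is −
  λ: 37° + 29/60 + 17.44/3600 = 37 + 0.483333 + 0.004844 = 37.4881778
  E → positive
Point 3:
  Lat: degrees = first 2 digits = 3, minutes = 46.05779; 3 + 46.05779/60 = 3.7676298
  hemisphere S, so the sign is −
  λ: split at 3 digits → 000° and 23.66854′; 0 + 23.66854/60 = 0.3944757
  E → positive

1. -17.305312, -17.129117
2. -34.125500, 37.488178
3. -3.767630, 0.394476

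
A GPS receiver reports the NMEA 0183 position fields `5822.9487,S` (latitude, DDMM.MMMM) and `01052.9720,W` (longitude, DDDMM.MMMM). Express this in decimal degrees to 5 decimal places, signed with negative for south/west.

-58.38248, -10.88287

Latitude: split at 2 digits → 58° and 22.9487′; 58 + 22.9487/60 = 58.382478
S ⇒ negate
λ: degrees = first 3 digits = 10, minutes = 52.972; 10 + 52.972/60 = 10.882867
hemisphere W, so the sign is −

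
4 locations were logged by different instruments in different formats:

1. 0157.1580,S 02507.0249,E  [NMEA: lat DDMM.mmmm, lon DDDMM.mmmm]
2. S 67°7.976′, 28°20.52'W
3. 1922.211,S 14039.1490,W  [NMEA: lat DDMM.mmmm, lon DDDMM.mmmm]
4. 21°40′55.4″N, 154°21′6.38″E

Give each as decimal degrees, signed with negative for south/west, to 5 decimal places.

1. -1.95263, 25.11708
2. -67.13293, -28.34200
3. -19.37018, -140.65248
4. 21.68206, 154.35177

Point 1:
  Lat: split at 2 digits → 01° and 57.158′; 1 + 57.158/60 = 1.952633
  S ⇒ negate
  λ: degrees = first 3 digits = 25, minutes = 7.0249; 25 + 7.0249/60 = 25.117082
  E ⇒ keep positive
Point 2:
  φ: 67 + 7.976/60 = 67.132933
  S ⇒ negate
  λ: 20.52′ = 0.342000°; total 28.342000
  W → negative
Point 3:
  Lat: degrees = first 2 digits = 19, minutes = 22.211; 19 + 22.211/60 = 19.370183
  hemisphere S, so the sign is −
  Longitude: degrees = first 3 digits = 140, minutes = 39.149; 140 + 39.149/60 = 140.652483
  W ⇒ negate
Point 4:
  φ: 40′ + 55.4″ = 40.92333′; 21 + 40.92333/60 = 21.682056
  N → positive
  Lon: 21′ + 6.38″ = 21.10633′; 154 + 21.10633/60 = 154.351772
  E → positive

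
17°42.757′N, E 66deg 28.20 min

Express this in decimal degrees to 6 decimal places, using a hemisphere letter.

17.712617° N, 66.470000° E

Latitude: 17 + 42.757/60 = 17.7126167
λ: 66 + 28.2/60 = 66.4700000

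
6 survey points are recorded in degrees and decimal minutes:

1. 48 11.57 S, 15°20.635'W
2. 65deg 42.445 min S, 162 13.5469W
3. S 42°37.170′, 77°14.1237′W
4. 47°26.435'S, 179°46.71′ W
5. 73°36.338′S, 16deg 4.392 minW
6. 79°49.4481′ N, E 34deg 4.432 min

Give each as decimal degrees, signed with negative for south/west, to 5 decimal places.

Point 1:
  φ: 48 + 11.57/60 = 48.192833
  S ⇒ negate
  Lon: 15 + 20.635/60 = 15.343917
  hemisphere W, so the sign is −
Point 2:
  Latitude: 42.445′ = 0.707417°; total 65.707417
  S → negative
  Longitude: 162 + 13.5469/60 = 162.225782
  W → negative
Point 3:
  Latitude: 42 + 37.17/60 = 42.619500
  hemisphere S, so the sign is −
  Longitude: 77 + 14.1237/60 = 77.235395
  hemisphere W, so the sign is −
Point 4:
  Lat: 26.435′ = 0.440583°; total 47.440583
  hemisphere S, so the sign is −
  Lon: 179 + 46.71/60 = 179.778500
  W ⇒ negate
Point 5:
  φ: 36.338′ = 0.605633°; total 73.605633
  hemisphere S, so the sign is −
  Longitude: 4.392′ = 0.073200°; total 16.073200
  W ⇒ negate
Point 6:
  Lat: 49.4481′ = 0.824135°; total 79.824135
  N ⇒ keep positive
  Lon: 4.432′ = 0.073867°; total 34.073867
  E → positive

1. -48.19283, -15.34392
2. -65.70742, -162.22578
3. -42.61950, -77.23540
4. -47.44058, -179.77850
5. -73.60563, -16.07320
6. 79.82414, 34.07387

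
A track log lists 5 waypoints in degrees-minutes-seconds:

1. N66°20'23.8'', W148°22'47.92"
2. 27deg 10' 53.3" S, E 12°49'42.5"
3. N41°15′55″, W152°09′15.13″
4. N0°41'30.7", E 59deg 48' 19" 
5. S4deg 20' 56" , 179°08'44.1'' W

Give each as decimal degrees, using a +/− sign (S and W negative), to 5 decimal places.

1. 66.33994, -148.37998
2. -27.18147, 12.82847
3. 41.26528, -152.15420
4. 0.69186, 59.80528
5. -4.34889, -179.14558

Point 1:
  φ: 66 + 20/60 + 23.8/3600 = 66.339944
  N → positive
  λ: 22′ + 47.92″ = 22.79867′; 148 + 22.79867/60 = 148.379978
  hemisphere W, so the sign is −
Point 2:
  Lat: 27° + 10/60 + 53.3/3600 = 27 + 0.166667 + 0.014806 = 27.181472
  S ⇒ negate
  Longitude: 49′ + 42.5″ = 49.70833′; 12 + 49.70833/60 = 12.828472
  E ⇒ keep positive
Point 3:
  φ: 15′ + 55″ = 15.91667′; 41 + 15.91667/60 = 41.265278
  N → positive
  Longitude: 152 + 9/60 + 15.13/3600 = 152.154203
  W → negative
Point 4:
  φ: 0 + 41/60 + 30.7/3600 = 0.691861
  N → positive
  λ: 48′ + 19″ = 48.31667′; 59 + 48.31667/60 = 59.805278
  E → positive
Point 5:
  φ: 4 + 20/60 + 56/3600 = 4.348889
  hemisphere S, so the sign is −
  λ: 179 + 8/60 + 44.1/3600 = 179.145583
  W → negative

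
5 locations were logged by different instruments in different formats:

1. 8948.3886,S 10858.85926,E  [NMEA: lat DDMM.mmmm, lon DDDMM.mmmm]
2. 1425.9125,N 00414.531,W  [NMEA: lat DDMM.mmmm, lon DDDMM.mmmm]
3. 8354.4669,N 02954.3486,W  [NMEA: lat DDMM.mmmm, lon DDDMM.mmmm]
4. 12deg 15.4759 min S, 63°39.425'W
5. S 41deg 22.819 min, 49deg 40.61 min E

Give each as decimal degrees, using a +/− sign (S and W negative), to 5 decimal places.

Point 1:
  φ: degrees = first 2 digits = 89, minutes = 48.3886; 89 + 48.3886/60 = 89.806477
  hemisphere S, so the sign is −
  Lon: degrees = first 3 digits = 108, minutes = 58.85926; 108 + 58.85926/60 = 108.980988
  E → positive
Point 2:
  Latitude: degrees = first 2 digits = 14, minutes = 25.9125; 14 + 25.9125/60 = 14.431875
  N ⇒ keep positive
  Lon: split at 3 digits → 004° and 14.531′; 4 + 14.531/60 = 4.242183
  W → negative
Point 3:
  Latitude: split at 2 digits → 83° and 54.4669′; 83 + 54.4669/60 = 83.907782
  N → positive
  Longitude: split at 3 digits → 029° and 54.3486′; 29 + 54.3486/60 = 29.905810
  hemisphere W, so the sign is −
Point 4:
  φ: 15.4759′ = 0.257932°; total 12.257932
  S → negative
  λ: 63 + 39.425/60 = 63.657083
  W ⇒ negate
Point 5:
  Lat: 22.819′ = 0.380317°; total 41.380317
  hemisphere S, so the sign is −
  Lon: 49 + 40.61/60 = 49.676833
  E ⇒ keep positive

1. -89.80648, 108.98099
2. 14.43188, -4.24218
3. 83.90778, -29.90581
4. -12.25793, -63.65708
5. -41.38032, 49.67683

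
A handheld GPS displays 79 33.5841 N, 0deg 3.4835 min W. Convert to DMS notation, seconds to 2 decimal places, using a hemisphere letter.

Lat: 33.58410′ → 33′ and 0.58410 × 60 = 35.0460″
λ: fractional minutes 0.48350 × 60 = 29.0100″

79°33′35.05″ N, 0°03′29.01″ W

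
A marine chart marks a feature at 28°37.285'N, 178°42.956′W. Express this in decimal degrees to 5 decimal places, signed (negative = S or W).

Latitude: 37.285′ = 0.621417°; total 28.621417
N ⇒ keep positive
λ: 178 + 42.956/60 = 178.715933
W ⇒ negate

28.62142, -178.71593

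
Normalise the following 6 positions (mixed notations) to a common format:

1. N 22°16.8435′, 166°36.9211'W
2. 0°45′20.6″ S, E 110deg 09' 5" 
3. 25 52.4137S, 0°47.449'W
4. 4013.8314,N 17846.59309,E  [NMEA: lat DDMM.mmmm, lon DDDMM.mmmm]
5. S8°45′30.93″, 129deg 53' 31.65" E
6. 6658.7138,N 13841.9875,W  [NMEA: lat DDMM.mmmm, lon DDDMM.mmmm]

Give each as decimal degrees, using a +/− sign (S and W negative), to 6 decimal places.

1. 22.280725, -166.615352
2. -0.755722, 110.151389
3. -25.873562, -0.790817
4. 40.230523, 178.776552
5. -8.758592, 129.892125
6. 66.978563, -138.699792

Point 1:
  Latitude: 16.8435′ = 0.280725°; total 22.2807250
  N → positive
  Lon: 166 + 36.9211/60 = 166.6153517
  W ⇒ negate
Point 2:
  φ: 0 + 45/60 + 20.6/3600 = 0.7557222
  S ⇒ negate
  λ: 110° + 9/60 + 5/3600 = 110 + 0.150000 + 0.001389 = 110.1513889
  E ⇒ keep positive
Point 3:
  Lat: 52.4137′ = 0.873562°; total 25.8735617
  hemisphere S, so the sign is −
  λ: 47.449′ = 0.790817°; total 0.7908167
  hemisphere W, so the sign is −
Point 4:
  Latitude: split at 2 digits → 40° and 13.8314′; 40 + 13.8314/60 = 40.2305233
  N ⇒ keep positive
  λ: degrees = first 3 digits = 178, minutes = 46.59309; 178 + 46.59309/60 = 178.7765515
  E → positive
Point 5:
  Lat: 8 + 45/60 + 30.93/3600 = 8.7585917
  S → negative
  Longitude: 53′ + 31.65″ = 53.52750′; 129 + 53.52750/60 = 129.8921250
  E ⇒ keep positive
Point 6:
  φ: degrees = first 2 digits = 66, minutes = 58.7138; 66 + 58.7138/60 = 66.9785633
  N ⇒ keep positive
  λ: split at 3 digits → 138° and 41.9875′; 138 + 41.9875/60 = 138.6997917
  W → negative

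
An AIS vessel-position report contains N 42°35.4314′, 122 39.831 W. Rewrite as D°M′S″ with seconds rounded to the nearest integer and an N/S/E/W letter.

φ: 35.43140′ → 35′ and 0.43140 × 60 = 25.88″
Longitude: 39.83100′ → 39′ and 0.83100 × 60 = 49.86″

42°35′26″ N, 122°39′50″ W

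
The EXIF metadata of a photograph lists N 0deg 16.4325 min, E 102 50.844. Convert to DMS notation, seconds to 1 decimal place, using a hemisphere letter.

φ: 16.43250′ → 16′ and 0.43250 × 60 = 25.950″
Longitude: fractional minutes 0.84400 × 60 = 50.640″

0°16′26.0″ N, 102°50′50.6″ E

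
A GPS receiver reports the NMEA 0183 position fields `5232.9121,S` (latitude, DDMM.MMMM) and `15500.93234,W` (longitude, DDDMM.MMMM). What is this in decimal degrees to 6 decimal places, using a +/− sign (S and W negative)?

Latitude: split at 2 digits → 52° and 32.9121′; 52 + 32.9121/60 = 52.5485350
S → negative
Longitude: degrees = first 3 digits = 155, minutes = 0.93234; 155 + 0.93234/60 = 155.0155390
W ⇒ negate

-52.548535, -155.015539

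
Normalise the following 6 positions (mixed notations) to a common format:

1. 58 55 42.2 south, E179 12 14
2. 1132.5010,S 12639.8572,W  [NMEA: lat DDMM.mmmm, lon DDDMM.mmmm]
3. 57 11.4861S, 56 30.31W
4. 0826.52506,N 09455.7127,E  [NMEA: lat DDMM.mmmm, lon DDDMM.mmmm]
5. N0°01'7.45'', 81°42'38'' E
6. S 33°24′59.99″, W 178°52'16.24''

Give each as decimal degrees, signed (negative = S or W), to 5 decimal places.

1. -58.92839, 179.20389
2. -11.54168, -126.66429
3. -57.19144, -56.50517
4. 8.44208, 94.92855
5. 0.01874, 81.71056
6. -33.41666, -178.87118

Point 1:
  Lat: 58° + 55/60 + 42.2/3600 = 58 + 0.916667 + 0.011722 = 58.928389
  S ⇒ negate
  λ: 179° + 12/60 + 14/3600 = 179 + 0.200000 + 0.003889 = 179.203889
  E ⇒ keep positive
Point 2:
  φ: split at 2 digits → 11° and 32.501′; 11 + 32.501/60 = 11.541683
  hemisphere S, so the sign is −
  Longitude: split at 3 digits → 126° and 39.8572′; 126 + 39.8572/60 = 126.664287
  hemisphere W, so the sign is −
Point 3:
  Latitude: 57 + 11.4861/60 = 57.191435
  S → negative
  Lon: 30.31′ = 0.505167°; total 56.505167
  W ⇒ negate
Point 4:
  Lat: split at 2 digits → 08° and 26.52506′; 8 + 26.52506/60 = 8.442084
  N → positive
  λ: split at 3 digits → 094° and 55.7127′; 94 + 55.7127/60 = 94.928545
  E ⇒ keep positive
Point 5:
  φ: 0° + 1/60 + 7.45/3600 = 0 + 0.016667 + 0.002069 = 0.018736
  N ⇒ keep positive
  λ: 81° + 42/60 + 38/3600 = 81 + 0.700000 + 0.010556 = 81.710556
  E ⇒ keep positive
Point 6:
  Lat: 24′ + 59.99″ = 24.99983′; 33 + 24.99983/60 = 33.416664
  S ⇒ negate
  Longitude: 178 + 52/60 + 16.24/3600 = 178.871178
  W → negative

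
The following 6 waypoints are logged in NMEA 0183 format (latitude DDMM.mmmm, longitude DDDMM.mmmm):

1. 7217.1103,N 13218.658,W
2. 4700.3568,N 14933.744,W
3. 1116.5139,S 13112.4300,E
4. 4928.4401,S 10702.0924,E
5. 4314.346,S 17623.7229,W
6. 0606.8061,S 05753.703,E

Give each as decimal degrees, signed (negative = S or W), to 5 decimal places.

1. 72.28517, -132.31097
2. 47.00595, -149.56240
3. -11.27523, 131.20717
4. -49.47400, 107.03487
5. -43.23910, -176.39538
6. -6.11344, 57.89505

Point 1:
  Lat: split at 2 digits → 72° and 17.1103′; 72 + 17.1103/60 = 72.285172
  N ⇒ keep positive
  Lon: split at 3 digits → 132° and 18.658′; 132 + 18.658/60 = 132.310967
  W → negative
Point 2:
  Latitude: split at 2 digits → 47° and 0.3568′; 47 + 0.3568/60 = 47.005947
  N ⇒ keep positive
  λ: degrees = first 3 digits = 149, minutes = 33.744; 149 + 33.744/60 = 149.562400
  W → negative
Point 3:
  Latitude: split at 2 digits → 11° and 16.5139′; 11 + 16.5139/60 = 11.275232
  S → negative
  Longitude: degrees = first 3 digits = 131, minutes = 12.43; 131 + 12.43/60 = 131.207167
  E → positive
Point 4:
  φ: split at 2 digits → 49° and 28.4401′; 49 + 28.4401/60 = 49.474002
  S → negative
  Lon: split at 3 digits → 107° and 2.0924′; 107 + 2.0924/60 = 107.034873
  E → positive
Point 5:
  Lat: split at 2 digits → 43° and 14.346′; 43 + 14.346/60 = 43.239100
  hemisphere S, so the sign is −
  Lon: split at 3 digits → 176° and 23.7229′; 176 + 23.7229/60 = 176.395382
  W ⇒ negate
Point 6:
  Latitude: split at 2 digits → 06° and 6.8061′; 6 + 6.8061/60 = 6.113435
  S ⇒ negate
  Longitude: split at 3 digits → 057° and 53.703′; 57 + 53.703/60 = 57.895050
  E ⇒ keep positive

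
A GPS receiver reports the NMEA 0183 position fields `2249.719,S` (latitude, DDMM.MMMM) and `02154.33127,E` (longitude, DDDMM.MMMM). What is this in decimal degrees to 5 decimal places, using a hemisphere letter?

22.82865° S, 21.90552° E

Lat: degrees = first 2 digits = 22, minutes = 49.719; 22 + 49.719/60 = 22.828650
λ: degrees = first 3 digits = 21, minutes = 54.33127; 21 + 54.33127/60 = 21.905521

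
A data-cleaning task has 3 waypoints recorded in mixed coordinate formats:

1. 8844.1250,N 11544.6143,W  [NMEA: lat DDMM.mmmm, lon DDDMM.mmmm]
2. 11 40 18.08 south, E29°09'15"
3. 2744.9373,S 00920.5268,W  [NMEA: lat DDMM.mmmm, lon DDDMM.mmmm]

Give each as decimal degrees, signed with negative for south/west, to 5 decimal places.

Point 1:
  φ: degrees = first 2 digits = 88, minutes = 44.125; 88 + 44.125/60 = 88.735417
  N ⇒ keep positive
  Lon: split at 3 digits → 115° and 44.6143′; 115 + 44.6143/60 = 115.743572
  W → negative
Point 2:
  Lat: 11° + 40/60 + 18.08/3600 = 11 + 0.666667 + 0.005022 = 11.671689
  S ⇒ negate
  Lon: 29 + 9/60 + 15/3600 = 29.154167
  E ⇒ keep positive
Point 3:
  Latitude: split at 2 digits → 27° and 44.9373′; 27 + 44.9373/60 = 27.748955
  hemisphere S, so the sign is −
  Longitude: degrees = first 3 digits = 9, minutes = 20.5268; 9 + 20.5268/60 = 9.342113
  hemisphere W, so the sign is −

1. 88.73542, -115.74357
2. -11.67169, 29.15417
3. -27.74896, -9.34211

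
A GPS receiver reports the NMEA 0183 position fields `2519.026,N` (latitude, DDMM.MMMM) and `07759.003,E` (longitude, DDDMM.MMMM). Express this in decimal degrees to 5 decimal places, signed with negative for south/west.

φ: degrees = first 2 digits = 25, minutes = 19.026; 25 + 19.026/60 = 25.317100
N ⇒ keep positive
Lon: split at 3 digits → 077° and 59.003′; 77 + 59.003/60 = 77.983383
E → positive

25.31710, 77.98338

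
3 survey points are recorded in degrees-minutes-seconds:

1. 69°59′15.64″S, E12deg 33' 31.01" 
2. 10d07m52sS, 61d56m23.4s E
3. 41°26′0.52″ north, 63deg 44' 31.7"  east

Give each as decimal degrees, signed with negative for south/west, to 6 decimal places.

Point 1:
  φ: 59′ + 15.64″ = 59.26067′; 69 + 59.26067/60 = 69.9876778
  S → negative
  λ: 12° + 33/60 + 31.01/3600 = 12 + 0.550000 + 0.008614 = 12.5586139
  E → positive
Point 2:
  Lat: 10° + 7/60 + 52/3600 = 10 + 0.116667 + 0.014444 = 10.1311111
  hemisphere S, so the sign is −
  λ: 61° + 56/60 + 23.4/3600 = 61 + 0.933333 + 0.006500 = 61.9398333
  E → positive
Point 3:
  Latitude: 41° + 26/60 + 0.52/3600 = 41 + 0.433333 + 0.000144 = 41.4334778
  N → positive
  Longitude: 44′ + 31.7″ = 44.52833′; 63 + 44.52833/60 = 63.7421389
  E ⇒ keep positive

1. -69.987678, 12.558614
2. -10.131111, 61.939833
3. 41.433478, 63.742139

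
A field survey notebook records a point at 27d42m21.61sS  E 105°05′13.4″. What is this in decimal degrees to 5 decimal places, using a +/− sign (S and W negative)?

Latitude: 27 + 42/60 + 21.61/3600 = 27.706003
S ⇒ negate
Longitude: 105° + 5/60 + 13.4/3600 = 105 + 0.083333 + 0.003722 = 105.087056
E → positive

-27.70600, 105.08706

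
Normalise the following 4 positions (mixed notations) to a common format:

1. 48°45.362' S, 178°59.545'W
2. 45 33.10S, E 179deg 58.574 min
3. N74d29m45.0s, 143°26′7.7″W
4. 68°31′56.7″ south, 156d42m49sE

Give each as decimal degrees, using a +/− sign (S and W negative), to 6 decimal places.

1. -48.756033, -178.992417
2. -45.551667, 179.976233
3. 74.495833, -143.435472
4. -68.532417, 156.713611

Point 1:
  Latitude: 45.362′ = 0.756033°; total 48.7560333
  S → negative
  Longitude: 59.545′ = 0.992417°; total 178.9924167
  W → negative
Point 2:
  Lat: 45 + 33.1/60 = 45.5516667
  hemisphere S, so the sign is −
  Lon: 179 + 58.574/60 = 179.9762333
  E → positive
Point 3:
  φ: 29′ + 45″ = 29.75000′; 74 + 29.75000/60 = 74.4958333
  N → positive
  Longitude: 26′ + 7.7″ = 26.12833′; 143 + 26.12833/60 = 143.4354722
  W ⇒ negate
Point 4:
  φ: 68° + 31/60 + 56.7/3600 = 68 + 0.516667 + 0.015750 = 68.5324167
  S → negative
  λ: 156 + 42/60 + 49/3600 = 156.7136111
  E ⇒ keep positive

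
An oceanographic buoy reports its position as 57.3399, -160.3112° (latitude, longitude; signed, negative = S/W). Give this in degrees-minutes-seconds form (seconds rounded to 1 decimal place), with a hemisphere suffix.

φ: 0.339900° → 20.39400′; 0.39400 × 60 = 23.640″
Longitude is negative → W; |value| = 160.311200
Lon: whole degrees 160; 18.67200′ → 18′ and 40.320″

57°20′23.6″ N, 160°18′40.3″ W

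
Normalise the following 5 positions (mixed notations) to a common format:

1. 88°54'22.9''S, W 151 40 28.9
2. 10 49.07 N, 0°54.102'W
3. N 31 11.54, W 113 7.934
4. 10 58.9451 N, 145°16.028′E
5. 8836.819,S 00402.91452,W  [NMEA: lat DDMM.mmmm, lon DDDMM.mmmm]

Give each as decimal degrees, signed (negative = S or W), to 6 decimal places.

1. -88.906361, -151.674694
2. 10.817833, -0.901700
3. 31.192333, -113.132233
4. 10.982418, 145.267133
5. -88.613650, -4.048575

Point 1:
  Lat: 54′ + 22.9″ = 54.38167′; 88 + 54.38167/60 = 88.9063611
  S → negative
  Lon: 40′ + 28.9″ = 40.48167′; 151 + 40.48167/60 = 151.6746944
  W ⇒ negate
Point 2:
  Lat: 49.07′ = 0.817833°; total 10.8178333
  N ⇒ keep positive
  Longitude: 0 + 54.102/60 = 0.9017000
  W ⇒ negate
Point 3:
  Latitude: 31 + 11.54/60 = 31.1923333
  N → positive
  Lon: 113 + 7.934/60 = 113.1322333
  hemisphere W, so the sign is −
Point 4:
  Latitude: 58.9451′ = 0.982418°; total 10.9824183
  N → positive
  Longitude: 145 + 16.028/60 = 145.2671333
  E ⇒ keep positive
Point 5:
  Lat: degrees = first 2 digits = 88, minutes = 36.819; 88 + 36.819/60 = 88.6136500
  S → negative
  λ: split at 3 digits → 004° and 2.91452′; 4 + 2.91452/60 = 4.0485753
  W → negative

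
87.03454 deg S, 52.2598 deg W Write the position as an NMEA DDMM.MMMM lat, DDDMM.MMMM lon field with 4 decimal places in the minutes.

8702.0724,S / 05215.5880,W

Lat: 87° + 0.034540 × 60 = 87° 2.072400′
Lon: minutes = (52.259800 − 52) × 60 = 15.588000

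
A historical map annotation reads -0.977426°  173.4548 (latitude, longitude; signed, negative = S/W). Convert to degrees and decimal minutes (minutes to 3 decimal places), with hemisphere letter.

0° 58.646′ S, 173° 27.288′ E

Latitude is negative → S; |value| = 0.977426
φ: 0° + 0.977426 × 60 = 0° 58.64556′
Lon: minutes = (173.454800 − 173) × 60 = 27.28800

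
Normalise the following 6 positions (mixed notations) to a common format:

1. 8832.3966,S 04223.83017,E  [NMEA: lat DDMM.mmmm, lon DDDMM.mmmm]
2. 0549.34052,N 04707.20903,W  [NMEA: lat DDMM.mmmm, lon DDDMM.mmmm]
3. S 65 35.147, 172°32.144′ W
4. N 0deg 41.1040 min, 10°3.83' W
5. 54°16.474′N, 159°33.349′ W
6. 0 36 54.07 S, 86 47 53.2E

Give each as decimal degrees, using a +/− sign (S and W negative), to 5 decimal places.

Point 1:
  Latitude: split at 2 digits → 88° and 32.3966′; 88 + 32.3966/60 = 88.539943
  S ⇒ negate
  λ: split at 3 digits → 042° and 23.83017′; 42 + 23.83017/60 = 42.397170
  E → positive
Point 2:
  Latitude: degrees = first 2 digits = 5, minutes = 49.34052; 5 + 49.34052/60 = 5.822342
  N → positive
  Longitude: split at 3 digits → 047° and 7.20903′; 47 + 7.20903/60 = 47.120151
  W → negative
Point 3:
  Lat: 35.147′ = 0.585783°; total 65.585783
  hemisphere S, so the sign is −
  Lon: 172 + 32.144/60 = 172.535733
  hemisphere W, so the sign is −
Point 4:
  Latitude: 0 + 41.104/60 = 0.685067
  N → positive
  Lon: 10 + 3.83/60 = 10.063833
  W ⇒ negate
Point 5:
  Lat: 16.474′ = 0.274567°; total 54.274567
  N ⇒ keep positive
  Longitude: 159 + 33.349/60 = 159.555817
  W → negative
Point 6:
  Lat: 0 + 36/60 + 54.07/3600 = 0.615019
  S ⇒ negate
  Lon: 47′ + 53.2″ = 47.88667′; 86 + 47.88667/60 = 86.798111
  E ⇒ keep positive

1. -88.53994, 42.39717
2. 5.82234, -47.12015
3. -65.58578, -172.53573
4. 0.68507, -10.06383
5. 54.27457, -159.55582
6. -0.61502, 86.79811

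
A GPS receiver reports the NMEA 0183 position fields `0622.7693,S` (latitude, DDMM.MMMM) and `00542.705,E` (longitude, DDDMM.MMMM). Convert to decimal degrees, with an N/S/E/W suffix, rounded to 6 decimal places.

6.379488° S, 5.711750° E

φ: split at 2 digits → 06° and 22.7693′; 6 + 22.7693/60 = 6.3794883
Longitude: split at 3 digits → 005° and 42.705′; 5 + 42.705/60 = 5.7117500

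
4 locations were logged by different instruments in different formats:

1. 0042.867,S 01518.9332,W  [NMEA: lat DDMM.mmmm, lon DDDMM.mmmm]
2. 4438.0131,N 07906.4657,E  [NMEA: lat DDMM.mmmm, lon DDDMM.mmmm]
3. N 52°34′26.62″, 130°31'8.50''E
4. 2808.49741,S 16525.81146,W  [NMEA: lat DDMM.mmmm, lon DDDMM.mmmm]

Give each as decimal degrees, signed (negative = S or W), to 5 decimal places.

1. -0.71445, -15.31555
2. 44.63355, 79.10776
3. 52.57406, 130.51903
4. -28.14162, -165.43019

Point 1:
  φ: split at 2 digits → 00° and 42.867′; 0 + 42.867/60 = 0.714450
  S ⇒ negate
  Longitude: degrees = first 3 digits = 15, minutes = 18.9332; 15 + 18.9332/60 = 15.315553
  hemisphere W, so the sign is −
Point 2:
  Lat: degrees = first 2 digits = 44, minutes = 38.0131; 44 + 38.0131/60 = 44.633552
  N → positive
  λ: degrees = first 3 digits = 79, minutes = 6.4657; 79 + 6.4657/60 = 79.107762
  E → positive
Point 3:
  Lat: 52° + 34/60 + 26.62/3600 = 52 + 0.566667 + 0.007394 = 52.574061
  N ⇒ keep positive
  λ: 31′ + 8.5″ = 31.14167′; 130 + 31.14167/60 = 130.519028
  E ⇒ keep positive
Point 4:
  Lat: split at 2 digits → 28° and 8.49741′; 28 + 8.49741/60 = 28.141624
  S ⇒ negate
  λ: split at 3 digits → 165° and 25.81146′; 165 + 25.81146/60 = 165.430191
  W → negative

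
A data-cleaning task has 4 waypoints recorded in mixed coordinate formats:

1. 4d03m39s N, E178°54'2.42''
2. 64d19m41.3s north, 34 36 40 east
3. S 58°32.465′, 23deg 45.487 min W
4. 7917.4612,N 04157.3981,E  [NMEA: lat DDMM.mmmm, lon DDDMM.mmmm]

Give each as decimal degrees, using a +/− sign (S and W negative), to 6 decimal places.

1. 4.060833, 178.900672
2. 64.328139, 34.611111
3. -58.541083, -23.758117
4. 79.291020, 41.956635

Point 1:
  Latitude: 3′ + 39″ = 3.65000′; 4 + 3.65000/60 = 4.0608333
  N ⇒ keep positive
  Longitude: 178 + 54/60 + 2.42/3600 = 178.9006722
  E → positive
Point 2:
  Lat: 64° + 19/60 + 41.3/3600 = 64 + 0.316667 + 0.011472 = 64.3281389
  N ⇒ keep positive
  λ: 34 + 36/60 + 40/3600 = 34.6111111
  E → positive
Point 3:
  φ: 58 + 32.465/60 = 58.5410833
  hemisphere S, so the sign is −
  Longitude: 23 + 45.487/60 = 23.7581167
  W → negative
Point 4:
  Lat: split at 2 digits → 79° and 17.4612′; 79 + 17.4612/60 = 79.2910200
  N → positive
  λ: degrees = first 3 digits = 41, minutes = 57.3981; 41 + 57.3981/60 = 41.9566350
  E → positive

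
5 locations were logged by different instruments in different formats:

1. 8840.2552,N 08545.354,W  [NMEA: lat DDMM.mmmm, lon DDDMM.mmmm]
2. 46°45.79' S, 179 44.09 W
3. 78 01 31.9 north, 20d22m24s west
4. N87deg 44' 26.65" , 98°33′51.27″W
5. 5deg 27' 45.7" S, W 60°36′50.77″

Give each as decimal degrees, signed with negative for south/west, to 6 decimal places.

Point 1:
  Lat: split at 2 digits → 88° and 40.2552′; 88 + 40.2552/60 = 88.6709200
  N ⇒ keep positive
  Longitude: split at 3 digits → 085° and 45.354′; 85 + 45.354/60 = 85.7559000
  hemisphere W, so the sign is −
Point 2:
  Lat: 46 + 45.79/60 = 46.7631667
  S → negative
  Longitude: 179 + 44.09/60 = 179.7348333
  W ⇒ negate
Point 3:
  φ: 78° + 1/60 + 31.9/3600 = 78 + 0.016667 + 0.008861 = 78.0255278
  N ⇒ keep positive
  Lon: 20 + 22/60 + 24/3600 = 20.3733333
  hemisphere W, so the sign is −
Point 4:
  φ: 87° + 44/60 + 26.65/3600 = 87 + 0.733333 + 0.007403 = 87.7407361
  N ⇒ keep positive
  Longitude: 98° + 33/60 + 51.27/3600 = 98 + 0.550000 + 0.014242 = 98.5642417
  W ⇒ negate
Point 5:
  Lat: 5 + 27/60 + 45.7/3600 = 5.4626944
  S → negative
  Lon: 60 + 36/60 + 50.77/3600 = 60.6141028
  W ⇒ negate

1. 88.670920, -85.755900
2. -46.763167, -179.734833
3. 78.025528, -20.373333
4. 87.740736, -98.564242
5. -5.462694, -60.614103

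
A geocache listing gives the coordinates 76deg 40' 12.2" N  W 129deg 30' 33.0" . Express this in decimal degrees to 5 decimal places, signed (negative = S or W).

76.67006, -129.50917

Latitude: 76° + 40/60 + 12.2/3600 = 76 + 0.666667 + 0.003389 = 76.670056
N → positive
λ: 129 + 30/60 + 33/3600 = 129.509167
W ⇒ negate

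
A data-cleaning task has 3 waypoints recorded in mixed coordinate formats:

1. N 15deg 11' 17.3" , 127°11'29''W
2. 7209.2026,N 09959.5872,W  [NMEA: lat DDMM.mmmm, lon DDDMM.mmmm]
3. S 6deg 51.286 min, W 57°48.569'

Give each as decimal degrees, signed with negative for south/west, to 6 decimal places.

1. 15.188139, -127.191389
2. 72.153377, -99.993120
3. -6.854767, -57.809483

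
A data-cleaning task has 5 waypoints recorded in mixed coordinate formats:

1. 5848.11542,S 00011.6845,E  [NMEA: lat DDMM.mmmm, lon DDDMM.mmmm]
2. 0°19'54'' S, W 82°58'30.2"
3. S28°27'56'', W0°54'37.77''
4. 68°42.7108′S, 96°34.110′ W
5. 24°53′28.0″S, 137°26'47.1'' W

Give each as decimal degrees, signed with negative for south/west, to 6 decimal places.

1. -58.801924, 0.194742
2. -0.331667, -82.975056
3. -28.465556, -0.910492
4. -68.711847, -96.568500
5. -24.891111, -137.446417

Point 1:
  φ: degrees = first 2 digits = 58, minutes = 48.11542; 58 + 48.11542/60 = 58.8019237
  S ⇒ negate
  Lon: degrees = first 3 digits = 0, minutes = 11.6845; 0 + 11.6845/60 = 0.1947417
  E → positive
Point 2:
  φ: 0 + 19/60 + 54/3600 = 0.3316667
  S ⇒ negate
  Lon: 58′ + 30.2″ = 58.50333′; 82 + 58.50333/60 = 82.9750556
  hemisphere W, so the sign is −
Point 3:
  Latitude: 28 + 27/60 + 56/3600 = 28.4655556
  hemisphere S, so the sign is −
  Lon: 54′ + 37.77″ = 54.62950′; 0 + 54.62950/60 = 0.9104917
  W → negative
Point 4:
  Latitude: 68 + 42.7108/60 = 68.7118467
  S ⇒ negate
  λ: 34.11′ = 0.568500°; total 96.5685000
  W → negative
Point 5:
  φ: 24 + 53/60 + 28/3600 = 24.8911111
  S ⇒ negate
  Lon: 137° + 26/60 + 47.1/3600 = 137 + 0.433333 + 0.013083 = 137.4464167
  W → negative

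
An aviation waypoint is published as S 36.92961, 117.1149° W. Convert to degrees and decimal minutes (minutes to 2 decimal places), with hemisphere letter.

Latitude: 36° + 0.929610 × 60 = 36° 55.7766′
Lon: minutes = (117.114900 − 117) × 60 = 6.8940

36° 55.78′ S, 117° 6.89′ W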